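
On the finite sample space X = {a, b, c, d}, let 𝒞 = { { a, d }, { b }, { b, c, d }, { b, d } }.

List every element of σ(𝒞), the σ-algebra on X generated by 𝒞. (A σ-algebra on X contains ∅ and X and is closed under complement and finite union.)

Start: 𝒞 ∪ {∅, X} = { {  }, { b }, { a, d }, { b, d }, { b, c, d }, X }.
Pass 1 adds 5:
  { a }  = X∖{ b, c, d }
  { a, c }  = X∖{ b, d }
  { b, c }  = X∖{ a, d }
  { a, b, d }  = { a, d } ∪ { b }
  { a, c, d }  = X∖{ b }
  (now 11)
Pass 2 adds 3:
  { c }  = X∖{ a, b, d }
  { a, b }  = { b } ∪ { a }
  { a, b, c }  = { b } ∪ { a, c }
  (now 14)
Pass 3. New:
  { d }  = X∖{ a, b, c }
  { c, d }  = X∖{ a, b }
  (now 16)
Pass 4: stable.

σ(𝒞) = { {  }, { a }, { b }, { c }, { d }, { a, b }, { a, c }, { a, d }, { b, c }, { b, d }, { c, d }, { a, b, c }, { a, b, d }, { a, c, d }, { b, c, d }, X }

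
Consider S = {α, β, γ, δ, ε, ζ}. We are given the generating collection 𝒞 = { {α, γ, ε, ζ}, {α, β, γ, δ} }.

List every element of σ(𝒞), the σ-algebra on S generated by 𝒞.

Start: 𝒞 ∪ {∅, S} = { {}, {α, β, γ, δ}, {α, γ, ε, ζ}, S }.
Pass 1 (2 new):
  {β, δ}  = S∖{α, γ, ε, ζ}
  {ε, ζ}  = S∖{α, β, γ, δ}
  (now 6)
Pass 2: 1 new —
  {β, δ, ε, ζ}  = {ε, ζ} ∪ {β, δ}
  (now 7)
Pass 3: +1 →
  {α, γ}  = S∖{β, δ, ε, ζ}
  (now 8)
Pass 4: already closed under ᶜ and ∪.

σ(𝒞) = { {}, {α, γ}, {β, δ}, {ε, ζ}, {α, β, γ, δ}, {α, γ, ε, ζ}, {β, δ, ε, ζ}, S }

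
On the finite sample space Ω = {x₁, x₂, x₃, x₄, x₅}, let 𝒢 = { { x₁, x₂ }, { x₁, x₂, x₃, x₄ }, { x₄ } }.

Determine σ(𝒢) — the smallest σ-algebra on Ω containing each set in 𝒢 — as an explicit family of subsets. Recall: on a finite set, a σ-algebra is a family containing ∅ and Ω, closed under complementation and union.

σ(𝒢) = { ∅, { x₃ }, { x₄ }, { x₅ }, { x₁, x₂ }, { x₃, x₄ }, { x₃, x₅ }, { x₄, x₅ }, { x₁, x₂, x₃ }, { x₁, x₂, x₄ }, { x₁, x₂, x₅ }, { x₃, x₄, x₅ }, { x₁, x₂, x₃, x₄ }, { x₁, x₂, x₃, x₅ }, { x₁, x₂, x₄, x₅ }, Ω }

Derivation:
Begin from { ∅, { x₄ }, { x₁, x₂ }, { x₁, x₂, x₃, x₄ }, Ω } (that is, 𝒢 plus ∅ and Ω).
Round 1: 4 new —
  { x₅ }  = { x₁, x₂, x₃, x₄ }ᶜ
  { x₁, x₂, x₄ }  = { x₁, x₂ } ∪ { x₄ }
  { x₃, x₄, x₅ }  = { x₁, x₂ }ᶜ
  { x₁, x₂, x₃, x₅ }  = { x₄ }ᶜ
  (now 9)
Round 2 adds 4:
  { x₃, x₅ }  = { x₁, x₂, x₄ }ᶜ
  { x₄, x₅ }  = { x₅ } ∪ { x₄ }
  { x₁, x₂, x₅ }  = { x₁, x₂ } ∪ { x₅ }
  { x₁, x₂, x₄, x₅ }  = { x₁, x₂, x₄ } ∪ { x₅ }
  (now 13)
Round 3: +3 →
  { x₃ }  = { x₁, x₂, x₄, x₅ }ᶜ
  { x₃, x₄ }  = { x₁, x₂, x₅ }ᶜ
  { x₁, x₂, x₃ }  = { x₄, x₅ }ᶜ
  (now 16)
After Round 4 the family is unchanged; done.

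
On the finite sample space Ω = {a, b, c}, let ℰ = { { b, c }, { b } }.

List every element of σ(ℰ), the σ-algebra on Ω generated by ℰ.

σ(ℰ) (8 sets): { {}, { a }, { b }, { c }, { a, b }, { a, c }, { b, c }, Ω }

Derivation:
Take S₀ = ℰ ∪ {∅, Ω} = { {}, { b }, { b, c }, Ω }.
Pass 1 (2 new):
  { a }  = complement { b, c }
  { a, c }  = complement { b }
  |family| = 6
Pass 2: 1 new —
  { a, b }  = { b } ∪ { a }
  |family| = 7
Pass 3: 1 new —
  { c }  = complement { a, b }
  |family| = 8
Pass 4 adds nothing — fixpoint reached.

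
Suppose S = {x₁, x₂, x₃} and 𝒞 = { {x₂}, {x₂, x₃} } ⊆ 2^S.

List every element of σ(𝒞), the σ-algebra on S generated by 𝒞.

Start: 𝒞 ∪ {∅, S} = { ∅, {x₂}, {x₂, x₃}, S }.
Round 1. New:
  {x₁}  = complement {x₂, x₃}
  {x₁, x₃}  = complement {x₂}
  |family| = 6
Round 2. New:
  {x₁, x₂}  = {x₂} ∪ {x₁}
  |family| = 7
Round 3 (1 new):
  {x₃}  = complement {x₁, x₂}
  |family| = 8
Round 4: no new sets; the family is a σ-algebra.

σ(𝒞) = { ∅, {x₁}, {x₂}, {x₃}, {x₁, x₂}, {x₁, x₃}, {x₂, x₃}, S }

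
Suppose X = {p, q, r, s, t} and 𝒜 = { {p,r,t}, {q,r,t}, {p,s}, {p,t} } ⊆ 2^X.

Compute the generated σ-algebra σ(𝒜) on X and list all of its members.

Take S₀ = 𝒜 ∪ {∅, X} = { ∅, {p,s}, {p,t}, {p,r,t}, {q,r,t}, X }.
Step 1: +5 →
  {q,s}  = complement {p,r,t}
  {p,s,t}  = {p,s} ∪ {p,t}
  {q,r,s}  = complement {p,t}
  {p,q,r,t}  = {q,r,t} ∪ {p,t}
  {p,r,s,t}  = {p,s} ∪ {p,r,t}
  [11 total]
Step 2 adds 7:
  {q}  = complement {p,r,s,t}
  {s}  = complement {p,q,r,t}
  {q,r}  = complement {p,s,t}
  {p,q,s}  = {p,s} ∪ {q,s}
  {p,q,r,s}  = {q,r,s} ∪ {p,s}
  {p,q,s,t}  = {p,s,t} ∪ {q,s}
  {q,r,s,t}  = {q,r,s} ∪ {q,r,t}
  [18 total]
Step 3: 5 new —
  {p}  = complement {q,r,s,t}
  {r}  = complement {p,q,s,t}
  {t}  = complement {p,q,r,s}
  {r,t}  = complement {p,q,s}
  {p,q,t}  = {p,t} ∪ {q}
  [23 total]
Step 4. New:
  {p,q}  = {q} ∪ {p}
  {p,r}  = {r} ∪ {p}
  {q,t}  = {q} ∪ {t}
  {r,s}  = complement {p,q,t}
  {s,t}  = {t} ∪ {s}
  {p,q,r}  = {q,r} ∪ {p}
  {p,r,s}  = {r} ∪ {p,s}
  {q,s,t}  = {t} ∪ {q,s}
  {r,s,t}  = {s} ∪ {r,t}
  [32 total]
Step 5: no new sets; the family is a σ-algebra.

|σ(𝒜)| = 32.  σ(𝒜) = { ∅, {p}, {q}, {r}, {s}, {t}, {p,q}, {p,r}, {p,s}, {p,t}, {q,r}, {q,s}, {q,t}, {r,s}, {r,t}, {s,t}, {p,q,r}, {p,q,s}, {p,q,t}, {p,r,s}, {p,r,t}, {p,s,t}, {q,r,s}, {q,r,t}, {q,s,t}, {r,s,t}, {p,q,r,s}, {p,q,r,t}, {p,q,s,t}, {p,r,s,t}, {q,r,s,t}, X }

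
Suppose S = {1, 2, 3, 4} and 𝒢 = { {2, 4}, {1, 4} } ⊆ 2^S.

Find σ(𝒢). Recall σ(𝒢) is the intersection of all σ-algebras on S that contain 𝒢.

Take S₀ = 𝒢 ∪ {∅, S} = { {}, {1, 4}, {2, 4}, S }.
Step 1: 3 new —
  {1, 3}  = S∖{2, 4}
  {2, 3}  = S∖{1, 4}
  {1, 2, 4}  = {2, 4} ∪ {1, 4}
Step 2. New:
  {3}  = S∖{1, 2, 4}
  {1, 2, 3}  = {2, 3} ∪ {1, 3}
  {1, 3, 4}  = {1, 4} ∪ {1, 3}
  {2, 3, 4}  = {2, 3} ∪ {2, 4}
Step 3 adds 3:
  {1}  = S∖{2, 3, 4}
  {2}  = S∖{1, 3, 4}
  {4}  = S∖{1, 2, 3}
Step 4 (2 new):
  {1, 2}  = {2} ∪ {1}
  {3, 4}  = {3} ∪ {4}
Step 5: stable.

σ(𝒢) = { {}, {1}, {2}, {3}, {4}, {1, 2}, {1, 3}, {1, 4}, {2, 3}, {2, 4}, {3, 4}, {1, 2, 3}, {1, 2, 4}, {1, 3, 4}, {2, 3, 4}, S }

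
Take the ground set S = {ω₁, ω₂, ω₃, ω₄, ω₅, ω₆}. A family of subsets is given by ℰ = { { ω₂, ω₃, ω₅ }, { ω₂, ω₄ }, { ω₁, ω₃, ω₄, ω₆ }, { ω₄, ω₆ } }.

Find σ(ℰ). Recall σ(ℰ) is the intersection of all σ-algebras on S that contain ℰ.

|σ(ℰ)| = 64.  σ(ℰ) = { {  }, { ω₁ }, { ω₂ }, { ω₃ }, { ω₄ }, { ω₅ }, { ω₆ }, { ω₁, ω₂ }, { ω₁, ω₃ }, { ω₁, ω₄ }, { ω₁, ω₅ }, { ω₁, ω₆ }, { ω₂, ω₃ }, { ω₂, ω₄ }, { ω₂, ω₅ }, { ω₂, ω₆ }, { ω₃, ω₄ }, { ω₃, ω₅ }, { ω₃, ω₆ }, { ω₄, ω₅ }, { ω₄, ω₆ }, { ω₅, ω₆ }, { ω₁, ω₂, ω₃ }, { ω₁, ω₂, ω₄ }, { ω₁, ω₂, ω₅ }, { ω₁, ω₂, ω₆ }, { ω₁, ω₃, ω₄ }, { ω₁, ω₃, ω₅ }, { ω₁, ω₃, ω₆ }, { ω₁, ω₄, ω₅ }, { ω₁, ω₄, ω₆ }, { ω₁, ω₅, ω₆ }, { ω₂, ω₃, ω₄ }, { ω₂, ω₃, ω₅ }, { ω₂, ω₃, ω₆ }, { ω₂, ω₄, ω₅ }, { ω₂, ω₄, ω₆ }, { ω₂, ω₅, ω₆ }, { ω₃, ω₄, ω₅ }, { ω₃, ω₄, ω₆ }, { ω₃, ω₅, ω₆ }, { ω₄, ω₅, ω₆ }, { ω₁, ω₂, ω₃, ω₄ }, { ω₁, ω₂, ω₃, ω₅ }, { ω₁, ω₂, ω₃, ω₆ }, { ω₁, ω₂, ω₄, ω₅ }, { ω₁, ω₂, ω₄, ω₆ }, { ω₁, ω₂, ω₅, ω₆ }, { ω₁, ω₃, ω₄, ω₅ }, { ω₁, ω₃, ω₄, ω₆ }, { ω₁, ω₃, ω₅, ω₆ }, { ω₁, ω₄, ω₅, ω₆ }, { ω₂, ω₃, ω₄, ω₅ }, { ω₂, ω₃, ω₄, ω₆ }, { ω₂, ω₃, ω₅, ω₆ }, { ω₂, ω₄, ω₅, ω₆ }, { ω₃, ω₄, ω₅, ω₆ }, { ω₁, ω₂, ω₃, ω₄, ω₅ }, { ω₁, ω₂, ω₃, ω₄, ω₆ }, { ω₁, ω₂, ω₃, ω₅, ω₆ }, { ω₁, ω₂, ω₄, ω₅, ω₆ }, { ω₁, ω₃, ω₄, ω₅, ω₆ }, { ω₂, ω₃, ω₄, ω₅, ω₆ }, S }

Derivation:
Initial family (6 sets): { {  }, { ω₂, ω₄ }, { ω₄, ω₆ }, { ω₂, ω₃, ω₅ }, { ω₁, ω₃, ω₄, ω₆ }, S }.
Iteration 1 adds 8:
  { ω₂, ω₅ }  = S∖{ ω₁, ω₃, ω₄, ω₆ }
  { ω₁, ω₄, ω₆ }  = S∖{ ω₂, ω₃, ω₅ }
  { ω₂, ω₄, ω₆ }  = { ω₄, ω₆ } ∪ { ω₂, ω₄ }
  { ω₁, ω₂, ω₃, ω₅ }  = S∖{ ω₄, ω₆ }
  { ω₁, ω₃, ω₅, ω₆ }  = S∖{ ω₂, ω₄ }
  { ω₂, ω₃, ω₄, ω₅ }  = { ω₂, ω₃, ω₅ } ∪ { ω₂, ω₄ }
  { ω₁, ω₂, ω₃, ω₄, ω₆ }  = { ω₁, ω₃, ω₄, ω₆ } ∪ { ω₂, ω₄ }
  { ω₂, ω₃, ω₄, ω₅, ω₆ }  = { ω₂, ω₃, ω₅ } ∪ { ω₄, ω₆ }
Iteration 2. New:
  { ω₁ }  = S∖{ ω₂, ω₃, ω₄, ω₅, ω₆ }
  { ω₅ }  = S∖{ ω₁, ω₂, ω₃, ω₄, ω₆ }
  { ω₁, ω₆ }  = S∖{ ω₂, ω₃, ω₄, ω₅ }
  { ω₁, ω₃, ω₅ }  = S∖{ ω₂, ω₄, ω₆ }
  { ω₂, ω₄, ω₅ }  = { ω₂, ω₅ } ∪ { ω₂, ω₄ }
  { ω₁, ω₂, ω₄, ω₆ }  = { ω₂, ω₄, ω₆ } ∪ { ω₁, ω₄, ω₆ }
  { ω₂, ω₄, ω₅, ω₆ }  = { ω₂, ω₄, ω₆ } ∪ { ω₂, ω₅ }
  { ω₁, ω₂, ω₃, ω₄, ω₅ }  = { ω₂, ω₃, ω₄, ω₅ } ∪ { ω₁, ω₂, ω₃, ω₅ }
  { ω₁, ω₂, ω₃, ω₅, ω₆ }  = { ω₁, ω₃, ω₅, ω₆ } ∪ { ω₂, ω₅ }
  { ω₁, ω₂, ω₄, ω₅, ω₆ }  = { ω₂, ω₅ } ∪ { ω₁, ω₄, ω₆ }
  { ω₁, ω₃, ω₄, ω₅, ω₆ }  = { ω₁, ω₃, ω₅, ω₆ } ∪ { ω₁, ω₄, ω₆ }
Iteration 3 adds 15:
  { ω₂ }  = S∖{ ω₁, ω₃, ω₄, ω₅, ω₆ }
  { ω₃ }  = S∖{ ω₁, ω₂, ω₄, ω₅, ω₆ }
  { ω₄ }  = S∖{ ω₁, ω₂, ω₃, ω₅, ω₆ }
  { ω₆ }  = S∖{ ω₁, ω₂, ω₃, ω₄, ω₅ }
  { ω₁, ω₃ }  = S∖{ ω₂, ω₄, ω₅, ω₆ }
  { ω₁, ω₅ }  = { ω₅ } ∪ { ω₁ }
  { ω₃, ω₅ }  = S∖{ ω₁, ω₂, ω₄, ω₆ }
  { ω₁, ω₂, ω₄ }  = { ω₂, ω₄ } ∪ { ω₁ }
  { ω₁, ω₂, ω₅ }  = { ω₂, ω₅ } ∪ { ω₁ }
  { ω₁, ω₃, ω₆ }  = S∖{ ω₂, ω₄, ω₅ }
  { ω₁, ω₅, ω₆ }  = { ω₁, ω₆ } ∪ { ω₅ }
  { ω₄, ω₅, ω₆ }  = { ω₄, ω₆ } ∪ { ω₅ }
  { ω₁, ω₂, ω₄, ω₅ }  = { ω₂, ω₄, ω₅ } ∪ { ω₁ }
  { ω₁, ω₂, ω₅, ω₆ }  = { ω₂, ω₅ } ∪ { ω₁, ω₆ }
  { ω₁, ω₄, ω₅, ω₆ }  = { ω₁, ω₄, ω₆ } ∪ { ω₅ }
Iteration 4: 23 new —
  { ω₁, ω₂ }  = { ω₂ } ∪ { ω₁ }
  { ω₁, ω₄ }  = { ω₄ } ∪ { ω₁ }
  { ω₂, ω₃ }  = S∖{ ω₁, ω₄, ω₅, ω₆ }
  { ω₂, ω₆ }  = { ω₂ } ∪ { ω₆ }
  { ω₃, ω₄ }  = S∖{ ω₁, ω₂, ω₅, ω₆ }
  { ω₃, ω₆ }  = S∖{ ω₁, ω₂, ω₄, ω₅ }
  { ω₄, ω₅ }  = { ω₄ } ∪ { ω₅ }
  { ω₅, ω₆ }  = { ω₆ } ∪ { ω₅ }
  { ω₁, ω₂, ω₃ }  = S∖{ ω₄, ω₅, ω₆ }
  { ω₁, ω₂, ω₆ }  = { ω₁, ω₆ } ∪ { ω₂ }
  { ω₁, ω₃, ω₄ }  = { ω₁, ω₃ } ∪ { ω₄ }
  { ω₁, ω₄, ω₅ }  = { ω₄ } ∪ { ω₁, ω₅ }
  { ω₂, ω₃, ω₄ }  = S∖{ ω₁, ω₅, ω₆ }
  { ω₂, ω₅, ω₆ }  = { ω₂, ω₅ } ∪ { ω₆ }
  { ω₃, ω₄, ω₅ }  = { ω₃, ω₅ } ∪ { ω₄ }
  { ω₃, ω₄, ω₆ }  = S∖{ ω₁, ω₂, ω₅ }
  { ω₃, ω₅, ω₆ }  = S∖{ ω₁, ω₂, ω₄ }
  { ω₁, ω₂, ω₃, ω₄ }  = { ω₁, ω₃ } ∪ { ω₁, ω₂, ω₄ }
  { ω₁, ω₂, ω₃, ω₆ }  = { ω₁, ω₃, ω₆ } ∪ { ω₂ }
  { ω₁, ω₃, ω₄, ω₅ }  = { ω₁, ω₃, ω₅ } ∪ { ω₄ }
  { ω₂, ω₃, ω₄, ω₆ }  = S∖{ ω₁, ω₅ }
  { ω₂, ω₃, ω₅, ω₆ }  = { ω₆ } ∪ { ω₂, ω₃, ω₅ }
  { ω₃, ω₄, ω₅, ω₆ }  = { ω₃, ω₅ } ∪ { ω₄, ω₅, ω₆ }
Iteration 5: +1 →
  { ω₂, ω₃, ω₆ }  = S∖{ ω₁, ω₄, ω₅ }
Iteration 6: already closed under ᶜ and ∪.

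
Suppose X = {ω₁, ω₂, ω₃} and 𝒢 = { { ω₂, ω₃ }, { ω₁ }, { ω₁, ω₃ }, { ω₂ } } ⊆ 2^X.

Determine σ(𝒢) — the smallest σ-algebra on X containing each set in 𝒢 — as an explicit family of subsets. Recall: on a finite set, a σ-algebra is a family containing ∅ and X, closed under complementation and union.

Initial family (6 sets): { {  }, { ω₁ }, { ω₂ }, { ω₁, ω₃ }, { ω₂, ω₃ }, X }.
Step 1: +1 →
  { ω₁, ω₂ }  = { ω₂ } ∪ { ω₁ }
Step 2: 1 new —
  { ω₃ }  = X∖{ ω₁, ω₂ }
Step 3: already closed under ᶜ and ∪.

σ(𝒢) = { {  }, { ω₁ }, { ω₂ }, { ω₃ }, { ω₁, ω₂ }, { ω₁, ω₃ }, { ω₂, ω₃ }, X }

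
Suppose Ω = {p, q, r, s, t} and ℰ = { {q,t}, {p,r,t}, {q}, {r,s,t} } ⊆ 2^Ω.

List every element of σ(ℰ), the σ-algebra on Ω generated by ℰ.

Answer: σ(ℰ) = { {}, {p}, {q}, {r}, {s}, {t}, {p,q}, {p,r}, {p,s}, {p,t}, {q,r}, {q,s}, {q,t}, {r,s}, {r,t}, {s,t}, {p,q,r}, {p,q,s}, {p,q,t}, {p,r,s}, {p,r,t}, {p,s,t}, {q,r,s}, {q,r,t}, {q,s,t}, {r,s,t}, {p,q,r,s}, {p,q,r,t}, {p,q,s,t}, {p,r,s,t}, {q,r,s,t}, Ω }

Trace:
Start: ℰ ∪ {∅, Ω} = { {}, {q}, {q,t}, {p,r,t}, {r,s,t}, Ω }.
Round 1. New:
  {p,q}  = ᶜ of {r,s,t}
  {q,s}  = ᶜ of {p,r,t}
  {p,r,s}  = ᶜ of {q,t}
  {p,q,r,t}  = {q,t} ∪ {p,r,t}
  {p,r,s,t}  = ᶜ of {q}
  {q,r,s,t}  = {q,t} ∪ {r,s,t}
  |family| = 12
Round 2: 6 new —
  {p}  = ᶜ of {q,r,s,t}
  {s}  = ᶜ of {p,q,r,t}
  {p,q,s}  = {p,q} ∪ {q,s}
  {p,q,t}  = {q,t} ∪ {p,q}
  {q,s,t}  = {q,t} ∪ {q,s}
  {p,q,r,s}  = {p,q} ∪ {p,r,s}
  |family| = 18
Round 3: 6 new —
  {t}  = ᶜ of {p,q,r,s}
  {p,r}  = ᶜ of {q,s,t}
  {p,s}  = {s} ∪ {p}
  {r,s}  = ᶜ of {p,q,t}
  {r,t}  = ᶜ of {p,q,s}
  {p,q,s,t}  = {q,t} ∪ {p,q,s}
  |family| = 24
Round 4. New:
  {r}  = ᶜ of {p,q,s,t}
  {p,t}  = {t} ∪ {p}
  {s,t}  = {t} ∪ {s}
  {p,q,r}  = {p,q} ∪ {p,r}
  {p,s,t}  = {t} ∪ {p,s}
  {q,r,s}  = {r,s} ∪ {q}
  {q,r,t}  = ᶜ of {p,s}
  |family| = 31
Round 5 adds 1:
  {q,r}  = ᶜ of {p,s,t}
  |family| = 32
Round 6: already closed under ᶜ and ∪.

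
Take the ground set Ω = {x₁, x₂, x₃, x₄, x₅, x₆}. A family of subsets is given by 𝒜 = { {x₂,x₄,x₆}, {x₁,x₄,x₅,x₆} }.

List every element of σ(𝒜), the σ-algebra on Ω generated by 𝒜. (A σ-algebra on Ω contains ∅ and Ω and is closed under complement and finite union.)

Take S₀ = 𝒜 ∪ {∅, Ω} = { {}, {x₂,x₄,x₆}, {x₁,x₄,x₅,x₆}, Ω }.
Round 1 (3 new):
  {x₂,x₃}  = {x₁,x₄,x₅,x₆}ᶜ
  {x₁,x₃,x₅}  = {x₂,x₄,x₆}ᶜ
  {x₁,x₂,x₄,x₅,x₆}  = {x₂,x₄,x₆} ∪ {x₁,x₄,x₅,x₆}
  [7 total]
Round 2: +4 →
  {x₃}  = {x₁,x₂,x₄,x₅,x₆}ᶜ
  {x₁,x₂,x₃,x₅}  = {x₂,x₃} ∪ {x₁,x₃,x₅}
  {x₂,x₃,x₄,x₆}  = {x₂,x₄,x₆} ∪ {x₂,x₃}
  {x₁,x₃,x₄,x₅,x₆}  = {x₁,x₄,x₅,x₆} ∪ {x₁,x₃,x₅}
  [11 total]
Round 3 adds 3:
  {x₂}  = {x₁,x₃,x₄,x₅,x₆}ᶜ
  {x₁,x₅}  = {x₂,x₃,x₄,x₆}ᶜ
  {x₄,x₆}  = {x₁,x₂,x₃,x₅}ᶜ
  [14 total]
Round 4: +2 →
  {x₁,x₂,x₅}  = {x₁,x₅} ∪ {x₂}
  {x₃,x₄,x₆}  = {x₃} ∪ {x₄,x₆}
  [16 total]
Round 5 adds nothing — fixpoint reached.

σ(𝒜) = { {}, {x₂}, {x₃}, {x₁,x₅}, {x₂,x₃}, {x₄,x₆}, {x₁,x₂,x₅}, {x₁,x₃,x₅}, {x₂,x₄,x₆}, {x₃,x₄,x₆}, {x₁,x₂,x₃,x₅}, {x₁,x₄,x₅,x₆}, {x₂,x₃,x₄,x₆}, {x₁,x₂,x₄,x₅,x₆}, {x₁,x₃,x₄,x₅,x₆}, Ω }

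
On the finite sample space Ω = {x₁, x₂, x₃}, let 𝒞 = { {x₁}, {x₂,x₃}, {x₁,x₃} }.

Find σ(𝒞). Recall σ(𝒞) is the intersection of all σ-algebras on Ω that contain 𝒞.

Answer: σ(𝒞) = { ∅, {x₁}, {x₂}, {x₃}, {x₁,x₂}, {x₁,x₃}, {x₂,x₃}, Ω }

Working:
Begin from { ∅, {x₁}, {x₁,x₃}, {x₂,x₃}, Ω } (that is, 𝒞 plus ∅ and Ω).
Iteration 1. New:
  {x₂}  = {x₁,x₃}ᶜ
  — 6 sets.
Iteration 2: +1 →
  {x₁,x₂}  = {x₂} ∪ {x₁}
  — 7 sets.
Iteration 3: 1 new —
  {x₃}  = {x₁,x₂}ᶜ
  — 8 sets.
Iteration 4: already closed under ᶜ and ∪.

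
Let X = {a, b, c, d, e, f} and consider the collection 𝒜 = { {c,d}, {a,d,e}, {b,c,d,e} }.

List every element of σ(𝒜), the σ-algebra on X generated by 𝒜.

Answer: σ(𝒜) = { {}, {a}, {b}, {c}, {d}, {e}, {f}, {a,b}, {a,c}, {a,d}, {a,e}, {a,f}, {b,c}, {b,d}, {b,e}, {b,f}, {c,d}, {c,e}, {c,f}, {d,e}, {d,f}, {e,f}, {a,b,c}, {a,b,d}, {a,b,e}, {a,b,f}, {a,c,d}, {a,c,e}, {a,c,f}, {a,d,e}, {a,d,f}, {a,e,f}, {b,c,d}, {b,c,e}, {b,c,f}, {b,d,e}, {b,d,f}, {b,e,f}, {c,d,e}, {c,d,f}, {c,e,f}, {d,e,f}, {a,b,c,d}, {a,b,c,e}, {a,b,c,f}, {a,b,d,e}, {a,b,d,f}, {a,b,e,f}, {a,c,d,e}, {a,c,d,f}, {a,c,e,f}, {a,d,e,f}, {b,c,d,e}, {b,c,d,f}, {b,c,e,f}, {b,d,e,f}, {c,d,e,f}, {a,b,c,d,e}, {a,b,c,d,f}, {a,b,c,e,f}, {a,b,d,e,f}, {a,c,d,e,f}, {b,c,d,e,f}, X }

Trace:
Take S₀ = 𝒜 ∪ {∅, X} = { {}, {c,d}, {a,d,e}, {b,c,d,e}, X }.
Pass 1 (5 new):
  {a,f}  = complement {b,c,d,e}
  {b,c,f}  = complement {a,d,e}
  {a,b,e,f}  = complement {c,d}
  {a,c,d,e}  = {a,d,e} ∪ {c,d}
  {a,b,c,d,e}  = {a,d,e} ∪ {b,c,d,e}
Pass 2: +10 →
  {f}  = complement {a,b,c,d,e}
  {b,f}  = complement {a,c,d,e}
  {a,b,c,f}  = {a,f} ∪ {b,c,f}
  {a,c,d,f}  = {c,d} ∪ {a,f}
  {a,d,e,f}  = {a,d,e} ∪ {a,f}
  {b,c,d,f}  = {c,d} ∪ {b,c,f}
  {a,b,c,e,f}  = {b,c,f} ∪ {a,b,e,f}
  {a,b,d,e,f}  = {a,d,e} ∪ {a,b,e,f}
  {a,c,d,e,f}  = {a,f} ∪ {a,c,d,e}
  {b,c,d,e,f}  = {b,c,f} ∪ {b,c,d,e}
Pass 3 adds 11:
  {a}  = complement {b,c,d,e,f}
  {b}  = complement {a,c,d,e,f}
  {c}  = complement {a,b,d,e,f}
  {d}  = complement {a,b,c,e,f}
  {a,e}  = complement {b,c,d,f}
  {b,c}  = complement {a,d,e,f}
  {b,e}  = complement {a,c,d,f}
  {d,e}  = complement {a,b,c,f}
  {a,b,f}  = {a,f} ∪ {b,f}
  {c,d,f}  = {c,d} ∪ {f}
  {a,b,c,d,f}  = {c,d} ∪ {a,b,c,f}
Pass 4. New:
  {e}  = complement {a,b,c,d,f}
  {a,b}  = {a} ∪ {b}
  {a,c}  = {a} ∪ {c}
  {a,d}  = {a} ∪ {d}
  {b,d}  = {b} ∪ {d}
  {c,f}  = {f} ∪ {c}
  {d,f}  = {f} ∪ {d}
  {a,b,c}  = {a} ∪ {b,c}
  {a,b,e}  = complement {c,d,f}
  {a,c,d}  = {c,d} ∪ {a}
  {a,c,e}  = {c} ∪ {a,e}
  {a,c,f}  = {a,f} ∪ {c}
  {a,d,f}  = {a,f} ∪ {d}
  {a,e,f}  = {a,f} ∪ {a,e}
  {b,c,d}  = {c,d} ∪ {b}
  {b,c,e}  = {b,e} ∪ {c}
  {b,d,e}  = {b,e} ∪ {d,e}
  {b,d,f}  = {b,f} ∪ {d}
  {b,e,f}  = {b,e} ∪ {b,f}
  {c,d,e}  = complement {a,b,f}
  {d,e,f}  = {f} ∪ {d,e}
  {a,b,c,e}  = {b,c} ∪ {a,e}
  {a,b,d,e}  = {a,d,e} ∪ {b,e}
  {a,b,d,f}  = {d} ∪ {a,b,f}
  {b,c,e,f}  = {b,e} ∪ {b,c,f}
  {b,d,e,f}  = {b,f} ∪ {d,e}
  {c,d,e,f}  = {d,e} ∪ {c,d,f}
Pass 5 (6 new):
  {c,e}  = complement {a,b,d,f}
  {e,f}  = {f} ∪ {e}
  {a,b,d}  = {b} ∪ {a,d}
  {c,e,f}  = {c,f} ∪ {e}
  {a,b,c,d}  = {c,d} ∪ {a,b,c}
  {a,c,e,f}  = complement {b,d}
Pass 6 adds nothing — fixpoint reached.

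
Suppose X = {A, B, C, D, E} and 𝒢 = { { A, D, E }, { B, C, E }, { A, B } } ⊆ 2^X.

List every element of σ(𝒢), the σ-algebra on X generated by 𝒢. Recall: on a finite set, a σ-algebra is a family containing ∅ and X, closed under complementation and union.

Take S₀ = 𝒢 ∪ {∅, X} = { {}, { A, B }, { A, D, E }, { B, C, E }, X }.
Pass 1 adds 5:
  { A, D }  = ᶜ of { B, C, E }
  { B, C }  = ᶜ of { A, D, E }
  { C, D, E }  = ᶜ of { A, B }
  { A, B, C, E }  = { B, C, E } ∪ { A, B }
  { A, B, D, E }  = { A, D, E } ∪ { A, B }
Pass 2: +7 →
  { C }  = ᶜ of { A, B, D, E }
  { D }  = ᶜ of { A, B, C, E }
  { A, B, C }  = { A, B } ∪ { B, C }
  { A, B, D }  = { A, B } ∪ { A, D }
  { A, B, C, D }  = { B, C } ∪ { A, D }
  { A, C, D, E }  = { A, D, E } ∪ { C, D, E }
  { B, C, D, E }  = { C, D, E } ∪ { B, C, E }
Pass 3: 8 new —
  { A }  = ᶜ of { B, C, D, E }
  { B }  = ᶜ of { A, C, D, E }
  { E }  = ᶜ of { A, B, C, D }
  { C, D }  = { C } ∪ { D }
  { C, E }  = ᶜ of { A, B, D }
  { D, E }  = ᶜ of { A, B, C }
  { A, C, D }  = { C } ∪ { A, D }
  { B, C, D }  = { B, C } ∪ { D }
Pass 4: 7 new —
  { A, C }  = { C } ∪ { A }
  { A, E }  = ᶜ of { B, C, D }
  { B, D }  = { B } ∪ { D }
  { B, E }  = ᶜ of { A, C, D }
  { A, B, E }  = ᶜ of { C, D }
  { A, C, E }  = { C, E } ∪ { A }
  { B, D, E }  = { B } ∪ { D, E }
Pass 5 adds nothing — fixpoint reached.

Hence σ(𝒢) has 32 members: { {}, { A }, { B }, { C }, { D }, { E }, { A, B }, { A, C }, { A, D }, { A, E }, { B, C }, { B, D }, { B, E }, { C, D }, { C, E }, { D, E }, { A, B, C }, { A, B, D }, { A, B, E }, { A, C, D }, { A, C, E }, { A, D, E }, { B, C, D }, { B, C, E }, { B, D, E }, { C, D, E }, { A, B, C, D }, { A, B, C, E }, { A, B, D, E }, { A, C, D, E }, { B, C, D, E }, X }.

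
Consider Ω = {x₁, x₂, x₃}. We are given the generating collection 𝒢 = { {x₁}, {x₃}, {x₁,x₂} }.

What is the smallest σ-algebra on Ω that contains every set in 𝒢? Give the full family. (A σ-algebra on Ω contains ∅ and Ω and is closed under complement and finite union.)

Take S₀ = 𝒢 ∪ {∅, Ω} = { {}, {x₁}, {x₃}, {x₁,x₂}, Ω }.
Pass 1: +2 →
  {x₁,x₃}  = {x₃} ∪ {x₁}
  {x₂,x₃}  = {x₁}ᶜ
  |family| = 7
Pass 2: 1 new —
  {x₂}  = {x₁,x₃}ᶜ
  |family| = 8
Pass 3: closed — nothing new.

Therefore σ(𝒢) = { {}, {x₁}, {x₂}, {x₃}, {x₁,x₂}, {x₁,x₃}, {x₂,x₃}, Ω } (|σ(𝒢)| = 8).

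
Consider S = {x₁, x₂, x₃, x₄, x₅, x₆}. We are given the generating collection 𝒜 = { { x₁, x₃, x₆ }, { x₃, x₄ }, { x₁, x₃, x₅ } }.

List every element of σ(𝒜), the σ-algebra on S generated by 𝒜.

Answer: σ(𝒜) = { ∅, { x₁ }, { x₂ }, { x₃ }, { x₄ }, { x₅ }, { x₆ }, { x₁, x₂ }, { x₁, x₃ }, { x₁, x₄ }, { x₁, x₅ }, { x₁, x₆ }, { x₂, x₃ }, { x₂, x₄ }, { x₂, x₅ }, { x₂, x₆ }, { x₃, x₄ }, { x₃, x₅ }, { x₃, x₆ }, { x₄, x₅ }, { x₄, x₆ }, { x₅, x₆ }, { x₁, x₂, x₃ }, { x₁, x₂, x₄ }, { x₁, x₂, x₅ }, { x₁, x₂, x₆ }, { x₁, x₃, x₄ }, { x₁, x₃, x₅ }, { x₁, x₃, x₆ }, { x₁, x₄, x₅ }, { x₁, x₄, x₆ }, { x₁, x₅, x₆ }, { x₂, x₃, x₄ }, { x₂, x₃, x₅ }, { x₂, x₃, x₆ }, { x₂, x₄, x₅ }, { x₂, x₄, x₆ }, { x₂, x₅, x₆ }, { x₃, x₄, x₅ }, { x₃, x₄, x₆ }, { x₃, x₅, x₆ }, { x₄, x₅, x₆ }, { x₁, x₂, x₃, x₄ }, { x₁, x₂, x₃, x₅ }, { x₁, x₂, x₃, x₆ }, { x₁, x₂, x₄, x₅ }, { x₁, x₂, x₄, x₆ }, { x₁, x₂, x₅, x₆ }, { x₁, x₃, x₄, x₅ }, { x₁, x₃, x₄, x₆ }, { x₁, x₃, x₅, x₆ }, { x₁, x₄, x₅, x₆ }, { x₂, x₃, x₄, x₅ }, { x₂, x₃, x₄, x₆ }, { x₂, x₃, x₅, x₆ }, { x₂, x₄, x₅, x₆ }, { x₃, x₄, x₅, x₆ }, { x₁, x₂, x₃, x₄, x₅ }, { x₁, x₂, x₃, x₄, x₆ }, { x₁, x₂, x₃, x₅, x₆ }, { x₁, x₂, x₄, x₅, x₆ }, { x₁, x₃, x₄, x₅, x₆ }, { x₂, x₃, x₄, x₅, x₆ }, S }

Trace:
Begin from { ∅, { x₃, x₄ }, { x₁, x₃, x₅ }, { x₁, x₃, x₆ }, S } (that is, 𝒜 plus ∅ and S).
Iteration 1 (6 new):
  { x₂, x₄, x₅ }  = ᶜ of { x₁, x₃, x₆ }
  { x₂, x₄, x₆ }  = ᶜ of { x₁, x₃, x₅ }
  { x₁, x₂, x₅, x₆ }  = ᶜ of { x₃, x₄ }
  { x₁, x₃, x₄, x₅ }  = { x₃, x₄ } ∪ { x₁, x₃, x₅ }
  { x₁, x₃, x₄, x₆ }  = { x₃, x₄ } ∪ { x₁, x₃, x₆ }
  { x₁, x₃, x₅, x₆ }  = { x₁, x₃, x₆ } ∪ { x₁, x₃, x₅ }
  (now 11)
Iteration 2: 11 new —
  { x₂, x₄ }  = ᶜ of { x₁, x₃, x₅, x₆ }
  { x₂, x₅ }  = ᶜ of { x₁, x₃, x₄, x₆ }
  { x₂, x₆ }  = ᶜ of { x₁, x₃, x₄, x₅ }
  { x₂, x₃, x₄, x₅ }  = { x₃, x₄ } ∪ { x₂, x₄, x₅ }
  { x₂, x₃, x₄, x₆ }  = { x₂, x₄, x₆ } ∪ { x₃, x₄ }
  { x₂, x₄, x₅, x₆ }  = { x₂, x₄, x₆ } ∪ { x₂, x₄, x₅ }
  { x₁, x₂, x₃, x₄, x₅ }  = { x₁, x₃, x₅ } ∪ { x₂, x₄, x₅ }
  { x₁, x₂, x₃, x₄, x₆ }  = { x₂, x₄, x₆ } ∪ { x₁, x₃, x₆ }
  { x₁, x₂, x₃, x₅, x₆ }  = { x₁, x₃, x₅, x₆ } ∪ { x₁, x₂, x₅, x₆ }
  { x₁, x₂, x₄, x₅, x₆ }  = { x₂, x₄, x₆ } ∪ { x₁, x₂, x₅, x₆ }
  { x₁, x₃, x₄, x₅, x₆ }  = { x₁, x₃, x₅, x₆ } ∪ { x₃, x₄ }
  (now 22)
Iteration 3. New:
  { x₂ }  = ᶜ of { x₁, x₃, x₄, x₅, x₆ }
  { x₃ }  = ᶜ of { x₁, x₂, x₄, x₅, x₆ }
  { x₄ }  = ᶜ of { x₁, x₂, x₃, x₅, x₆ }
  { x₅ }  = ᶜ of { x₁, x₂, x₃, x₄, x₆ }
  { x₆ }  = ᶜ of { x₁, x₂, x₃, x₄, x₅ }
  { x₁, x₃ }  = ᶜ of { x₂, x₄, x₅, x₆ }
  { x₁, x₅ }  = ᶜ of { x₂, x₃, x₄, x₆ }
  { x₁, x₆ }  = ᶜ of { x₂, x₃, x₄, x₅ }
  { x₂, x₃, x₄ }  = { x₃, x₄ } ∪ { x₂, x₄ }
  { x₂, x₅, x₆ }  = { x₂, x₅ } ∪ { x₂, x₆ }
  { x₁, x₂, x₃, x₅ }  = { x₂, x₅ } ∪ { x₁, x₃, x₅ }
  { x₁, x₂, x₃, x₆ }  = { x₁, x₃, x₆ } ∪ { x₂, x₆ }
  { x₂, x₃, x₄, x₅, x₆ }  = { x₂, x₄, x₆ } ∪ { x₂, x₃, x₄, x₅ }
  (now 35)
Iteration 4 (22 new):
  { x₁ }  = ᶜ of { x₂, x₃, x₄, x₅, x₆ }
  { x₂, x₃ }  = { x₂ } ∪ { x₃ }
  { x₃, x₅ }  = { x₅ } ∪ { x₃ }
  { x₃, x₆ }  = { x₆ } ∪ { x₃ }
  { x₄, x₅ }  = ᶜ of { x₁, x₂, x₃, x₆ }
  { x₄, x₆ }  = ᶜ of { x₁, x₂, x₃, x₅ }
  { x₅, x₆ }  = { x₆ } ∪ { x₅ }
  { x₁, x₂, x₃ }  = { x₂ } ∪ { x₁, x₃ }
  { x₁, x₂, x₅ }  = { x₂, x₅ } ∪ { x₁, x₅ }
  { x₁, x₂, x₆ }  = { x₁, x₆ } ∪ { x₂ }
  { x₁, x₃, x₄ }  = ᶜ of { x₂, x₅, x₆ }
  { x₁, x₄, x₅ }  = { x₁, x₅ } ∪ { x₄ }
  { x₁, x₄, x₆ }  = { x₁, x₆ } ∪ { x₄ }
  { x₁, x₅, x₆ }  = ᶜ of { x₂, x₃, x₄ }
  { x₂, x₃, x₅ }  = { x₂, x₅ } ∪ { x₃ }
  { x₂, x₃, x₆ }  = { x₂, x₆ } ∪ { x₃ }
  { x₃, x₄, x₅ }  = { x₃, x₄ } ∪ { x₅ }
  { x₃, x₄, x₆ }  = { x₃, x₄ } ∪ { x₆ }
  { x₁, x₂, x₃, x₄ }  = { x₂, x₃, x₄ } ∪ { x₁, x₃ }
  { x₁, x₂, x₄, x₅ }  = { x₁, x₅ } ∪ { x₂, x₄ }
  { x₁, x₂, x₄, x₆ }  = { x₂, x₄, x₆ } ∪ { x₁, x₆ }
  { x₂, x₃, x₅, x₆ }  = { x₂, x₅, x₆ } ∪ { x₃ }
  (now 57)
Iteration 5: +7 →
  { x₁, x₂ }  = { x₂ } ∪ { x₁ }
  { x₁, x₄ }  = ᶜ of { x₂, x₃, x₅, x₆ }
  { x₁, x₂, x₄ }  = { x₂, x₄ } ∪ { x₁ }
  { x₃, x₅, x₆ }  = { x₅, x₆ } ∪ { x₃, x₅ }
  { x₄, x₅, x₆ }  = ᶜ of { x₁, x₂, x₃ }
  { x₁, x₄, x₅, x₆ }  = ᶜ of { x₂, x₃ }
  { x₃, x₄, x₅, x₆ }  = { x₃, x₄, x₅ } ∪ { x₅, x₆ }
  (now 64)
Iteration 6: closed — nothing new.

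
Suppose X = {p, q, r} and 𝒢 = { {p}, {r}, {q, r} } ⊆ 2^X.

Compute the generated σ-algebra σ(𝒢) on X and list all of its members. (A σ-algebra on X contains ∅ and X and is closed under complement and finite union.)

σ(𝒢) = { ∅, {p}, {q}, {r}, {p, q}, {p, r}, {q, r}, X }

Working:
Take S₀ = 𝒢 ∪ {∅, X} = { ∅, {p}, {r}, {q, r}, X }.
Iteration 1 (2 new):
  {p, q}  = complement {r}
  {p, r}  = {r} ∪ {p}
  |family| = 7
Iteration 2: 1 new —
  {q}  = complement {p, r}
  |family| = 8
Iteration 3 adds nothing — fixpoint reached.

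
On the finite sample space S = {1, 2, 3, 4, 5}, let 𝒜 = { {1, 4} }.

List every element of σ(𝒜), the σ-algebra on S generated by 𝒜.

Initial family (3 sets): { ∅, {1, 4}, S }.
Iteration 1 (1 new):
  {2, 3, 5}  = ᶜ of {1, 4}
Iteration 2: stable.

σ(𝒜) = { ∅, {1, 4}, {2, 3, 5}, S }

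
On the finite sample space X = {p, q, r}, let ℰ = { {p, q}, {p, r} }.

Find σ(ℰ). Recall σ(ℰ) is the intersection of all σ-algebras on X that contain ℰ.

Answer: σ(ℰ) = { ∅, {p}, {q}, {r}, {p, q}, {p, r}, {q, r}, X }

Check:
Start: ℰ ∪ {∅, X} = { ∅, {p, q}, {p, r}, X }.
Step 1: 2 new —
  {q}  = complement {p, r}
  {r}  = complement {p, q}
  [6 total]
Step 2: +1 →
  {q, r}  = {r} ∪ {q}
  [7 total]
Step 3: +1 →
  {p}  = complement {q, r}
  [8 total]
After Step 4 the family is unchanged; done.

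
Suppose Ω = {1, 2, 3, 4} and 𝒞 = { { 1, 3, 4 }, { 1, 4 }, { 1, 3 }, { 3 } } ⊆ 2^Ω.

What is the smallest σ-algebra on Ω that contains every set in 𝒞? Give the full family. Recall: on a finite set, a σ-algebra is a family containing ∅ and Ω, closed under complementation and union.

Begin from { ∅, { 3 }, { 1, 3 }, { 1, 4 }, { 1, 3, 4 }, Ω } (that is, 𝒞 plus ∅ and Ω).
Pass 1 adds 4:
  { 2 }  = ᶜ of { 1, 3, 4 }
  { 2, 3 }  = ᶜ of { 1, 4 }
  { 2, 4 }  = ᶜ of { 1, 3 }
  { 1, 2, 4 }  = ᶜ of { 3 }
  (now 10)
Pass 2: 2 new —
  { 1, 2, 3 }  = { 2 } ∪ { 1, 3 }
  { 2, 3, 4 }  = { 3 } ∪ { 2, 4 }
  (now 12)
Pass 3: +2 →
  { 1 }  = ᶜ of { 2, 3, 4 }
  { 4 }  = ᶜ of { 1, 2, 3 }
  (now 14)
Pass 4 (2 new):
  { 1, 2 }  = { 2 } ∪ { 1 }
  { 3, 4 }  = { 3 } ∪ { 4 }
  (now 16)
Pass 5: closed — nothing new.

Hence σ(𝒞) has 16 members: { ∅, { 1 }, { 2 }, { 3 }, { 4 }, { 1, 2 }, { 1, 3 }, { 1, 4 }, { 2, 3 }, { 2, 4 }, { 3, 4 }, { 1, 2, 3 }, { 1, 2, 4 }, { 1, 3, 4 }, { 2, 3, 4 }, Ω }.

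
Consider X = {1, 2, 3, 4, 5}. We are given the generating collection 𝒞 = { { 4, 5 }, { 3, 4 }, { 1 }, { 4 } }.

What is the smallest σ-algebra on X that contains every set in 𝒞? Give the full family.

Take S₀ = 𝒞 ∪ {∅, X} = { {  }, { 1 }, { 4 }, { 3, 4 }, { 4, 5 }, X }.
Step 1: 8 new —
  { 1, 4 }  = { 4 } ∪ { 1 }
  { 1, 2, 3 }  = complement { 4, 5 }
  { 1, 2, 5 }  = complement { 3, 4 }
  { 1, 3, 4 }  = { 3, 4 } ∪ { 1 }
  { 1, 4, 5 }  = { 4, 5 } ∪ { 1 }
  { 3, 4, 5 }  = { 4, 5 } ∪ { 3, 4 }
  { 1, 2, 3, 5 }  = complement { 4 }
  { 2, 3, 4, 5 }  = complement { 1 }
  [14 total]
Step 2. New:
  { 1, 2 }  = complement { 3, 4, 5 }
  { 2, 3 }  = complement { 1, 4, 5 }
  { 2, 5 }  = complement { 1, 3, 4 }
  { 2, 3, 5 }  = complement { 1, 4 }
  { 1, 2, 3, 4 }  = { 3, 4 } ∪ { 1, 2, 3 }
  { 1, 2, 4, 5 }  = { 1, 4, 5 } ∪ { 1, 2, 5 }
  { 1, 3, 4, 5 }  = { 1, 4, 5 } ∪ { 3, 4, 5 }
  [21 total]
Step 3 (6 new):
  { 2 }  = complement { 1, 3, 4, 5 }
  { 3 }  = complement { 1, 2, 4, 5 }
  { 5 }  = complement { 1, 2, 3, 4 }
  { 1, 2, 4 }  = { 1, 4 } ∪ { 1, 2 }
  { 2, 3, 4 }  = { 3, 4 } ∪ { 2, 3 }
  { 2, 4, 5 }  = { 2, 5 } ∪ { 4, 5 }
  [27 total]
Step 4: +4 →
  { 1, 3 }  = complement { 2, 4, 5 }
  { 1, 5 }  = complement { 2, 3, 4 }
  { 2, 4 }  = { 2 } ∪ { 4 }
  { 3, 5 }  = complement { 1, 2, 4 }
  [31 total]
Step 5 adds 1:
  { 1, 3, 5 }  = complement { 2, 4 }
  [32 total]
Step 6 adds nothing — fixpoint reached.

Hence σ(𝒞) has 32 members: { {  }, { 1 }, { 2 }, { 3 }, { 4 }, { 5 }, { 1, 2 }, { 1, 3 }, { 1, 4 }, { 1, 5 }, { 2, 3 }, { 2, 4 }, { 2, 5 }, { 3, 4 }, { 3, 5 }, { 4, 5 }, { 1, 2, 3 }, { 1, 2, 4 }, { 1, 2, 5 }, { 1, 3, 4 }, { 1, 3, 5 }, { 1, 4, 5 }, { 2, 3, 4 }, { 2, 3, 5 }, { 2, 4, 5 }, { 3, 4, 5 }, { 1, 2, 3, 4 }, { 1, 2, 3, 5 }, { 1, 2, 4, 5 }, { 1, 3, 4, 5 }, { 2, 3, 4, 5 }, X }.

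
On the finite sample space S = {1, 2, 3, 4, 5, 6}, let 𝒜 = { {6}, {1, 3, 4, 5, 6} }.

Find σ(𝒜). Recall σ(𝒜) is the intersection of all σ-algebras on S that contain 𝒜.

Take S₀ = 𝒜 ∪ {∅, S} = { {}, {6}, {1, 3, 4, 5, 6}, S }.
Round 1. New:
  {2}  = {1, 3, 4, 5, 6}ᶜ
  {1, 2, 3, 4, 5}  = {6}ᶜ
Round 2: 1 new —
  {2, 6}  = {2} ∪ {6}
Round 3: +1 →
  {1, 3, 4, 5}  = {2, 6}ᶜ
Round 4: closed — nothing new.

|σ(𝒜)| = 8.  σ(𝒜) = { {}, {2}, {6}, {2, 6}, {1, 3, 4, 5}, {1, 2, 3, 4, 5}, {1, 3, 4, 5, 6}, S }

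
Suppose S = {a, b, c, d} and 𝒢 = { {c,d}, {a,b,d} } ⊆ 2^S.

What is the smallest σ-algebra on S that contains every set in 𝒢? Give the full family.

σ(𝒢) = { {}, {c}, {d}, {a,b}, {c,d}, {a,b,c}, {a,b,d}, S }

Derivation:
Seed the family with 𝒢 together with ∅ and S: { {}, {c,d}, {a,b,d}, S }.
Step 1 (2 new):
  {c}  = S∖{a,b,d}
  {a,b}  = S∖{c,d}
  [6 total]
Step 2: 1 new —
  {a,b,c}  = {c} ∪ {a,b}
  [7 total]
Step 3: +1 →
  {d}  = S∖{a,b,c}
  [8 total]
Step 4: already closed under ᶜ and ∪.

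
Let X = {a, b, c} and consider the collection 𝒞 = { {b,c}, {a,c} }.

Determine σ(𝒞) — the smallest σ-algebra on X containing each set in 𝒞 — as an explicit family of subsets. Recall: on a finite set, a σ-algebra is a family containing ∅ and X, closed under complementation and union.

σ(𝒞) (8 sets): { ∅, {a}, {b}, {c}, {a,b}, {a,c}, {b,c}, X }

Working:
Begin from { ∅, {a,c}, {b,c}, X } (that is, 𝒞 plus ∅ and X).
Round 1: +2 →
  {a}  = {b,c}ᶜ
  {b}  = {a,c}ᶜ
  |family| = 6
Round 2 (1 new):
  {a,b}  = {b} ∪ {a}
  |family| = 7
Round 3 adds 1:
  {c}  = {a,b}ᶜ
  |family| = 8
After Round 4 the family is unchanged; done.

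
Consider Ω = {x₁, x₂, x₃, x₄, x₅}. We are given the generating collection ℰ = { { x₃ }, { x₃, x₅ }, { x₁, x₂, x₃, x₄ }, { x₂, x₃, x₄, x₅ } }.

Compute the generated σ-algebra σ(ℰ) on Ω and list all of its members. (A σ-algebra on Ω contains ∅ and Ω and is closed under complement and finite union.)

Take S₀ = ℰ ∪ {∅, Ω} = { {}, { x₃ }, { x₃, x₅ }, { x₁, x₂, x₃, x₄ }, { x₂, x₃, x₄, x₅ }, Ω }.
Pass 1 (4 new):
  { x₁ }  = Ω∖{ x₂, x₃, x₄, x₅ }
  { x₅ }  = Ω∖{ x₁, x₂, x₃, x₄ }
  { x₁, x₂, x₄ }  = Ω∖{ x₃, x₅ }
  { x₁, x₂, x₄, x₅ }  = Ω∖{ x₃ }
Pass 2 adds 3:
  { x₁, x₃ }  = { x₃ } ∪ { x₁ }
  { x₁, x₅ }  = { x₅ } ∪ { x₁ }
  { x₁, x₃, x₅ }  = { x₃, x₅ } ∪ { x₁ }
Pass 3 adds 3:
  { x₂, x₄ }  = Ω∖{ x₁, x₃, x₅ }
  { x₂, x₃, x₄ }  = Ω∖{ x₁, x₅ }
  { x₂, x₄, x₅ }  = Ω∖{ x₁, x₃ }
Pass 4: closed — nothing new.

Therefore σ(ℰ) = { {}, { x₁ }, { x₃ }, { x₅ }, { x₁, x₃ }, { x₁, x₅ }, { x₂, x₄ }, { x₃, x₅ }, { x₁, x₂, x₄ }, { x₁, x₃, x₅ }, { x₂, x₃, x₄ }, { x₂, x₄, x₅ }, { x₁, x₂, x₃, x₄ }, { x₁, x₂, x₄, x₅ }, { x₂, x₃, x₄, x₅ }, Ω } (|σ(ℰ)| = 16).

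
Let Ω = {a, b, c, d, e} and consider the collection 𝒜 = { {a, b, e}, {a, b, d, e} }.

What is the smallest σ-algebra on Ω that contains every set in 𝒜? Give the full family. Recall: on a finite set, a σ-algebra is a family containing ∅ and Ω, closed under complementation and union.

Begin from { ∅, {a, b, e}, {a, b, d, e}, Ω } (that is, 𝒜 plus ∅ and Ω).
Iteration 1: +2 →
  {c}  = Ω∖{a, b, d, e}
  {c, d}  = Ω∖{a, b, e}
  (now 6)
Iteration 2. New:
  {a, b, c, e}  = {c} ∪ {a, b, e}
  (now 7)
Iteration 3 (1 new):
  {d}  = Ω∖{a, b, c, e}
  (now 8)
Iteration 4: closed — nothing new.

σ(𝒜) = { ∅, {c}, {d}, {c, d}, {a, b, e}, {a, b, c, e}, {a, b, d, e}, Ω }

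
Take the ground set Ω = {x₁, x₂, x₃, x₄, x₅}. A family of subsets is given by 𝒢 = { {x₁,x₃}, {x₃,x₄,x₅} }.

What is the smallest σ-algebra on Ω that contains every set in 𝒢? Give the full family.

σ(𝒢) = { {}, {x₁}, {x₂}, {x₃}, {x₁,x₂}, {x₁,x₃}, {x₂,x₃}, {x₄,x₅}, {x₁,x₂,x₃}, {x₁,x₄,x₅}, {x₂,x₄,x₅}, {x₃,x₄,x₅}, {x₁,x₂,x₄,x₅}, {x₁,x₃,x₄,x₅}, {x₂,x₃,x₄,x₅}, Ω }

Trace:
Begin from { {}, {x₁,x₃}, {x₃,x₄,x₅}, Ω } (that is, 𝒢 plus ∅ and Ω).
Pass 1: +3 →
  {x₁,x₂}  = ᶜ of {x₃,x₄,x₅}
  {x₂,x₄,x₅}  = ᶜ of {x₁,x₃}
  {x₁,x₃,x₄,x₅}  = {x₁,x₃} ∪ {x₃,x₄,x₅}
  — 7 sets.
Pass 2. New:
  {x₂}  = ᶜ of {x₁,x₃,x₄,x₅}
  {x₁,x₂,x₃}  = {x₁,x₂} ∪ {x₁,x₃}
  {x₁,x₂,x₄,x₅}  = {x₁,x₂} ∪ {x₂,x₄,x₅}
  {x₂,x₃,x₄,x₅}  = {x₃,x₄,x₅} ∪ {x₂,x₄,x₅}
  — 11 sets.
Pass 3 adds 3:
  {x₁}  = ᶜ of {x₂,x₃,x₄,x₅}
  {x₃}  = ᶜ of {x₁,x₂,x₄,x₅}
  {x₄,x₅}  = ᶜ of {x₁,x₂,x₃}
  — 14 sets.
Pass 4. New:
  {x₂,x₃}  = {x₃} ∪ {x₂}
  {x₁,x₄,x₅}  = {x₄,x₅} ∪ {x₁}
  — 16 sets.
Pass 5: stable.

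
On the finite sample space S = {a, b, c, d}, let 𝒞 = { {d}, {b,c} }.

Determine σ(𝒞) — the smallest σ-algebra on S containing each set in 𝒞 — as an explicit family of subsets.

Begin from { {}, {d}, {b,c}, S } (that is, 𝒞 plus ∅ and S).
Step 1: 3 new —
  {a,d}  = S∖{b,c}
  {a,b,c}  = S∖{d}
  {b,c,d}  = {d} ∪ {b,c}
  [7 total]
Step 2: +1 →
  {a}  = S∖{b,c,d}
  [8 total]
Step 3: closed — nothing new.

σ(𝒞) = { {}, {a}, {d}, {a,d}, {b,c}, {a,b,c}, {b,c,d}, S }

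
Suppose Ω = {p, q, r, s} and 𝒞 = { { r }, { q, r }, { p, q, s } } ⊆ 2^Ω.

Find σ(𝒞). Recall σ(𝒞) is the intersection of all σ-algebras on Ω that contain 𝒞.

Start: 𝒞 ∪ {∅, Ω} = { {  }, { r }, { q, r }, { p, q, s }, Ω }.
Pass 1. New:
  { p, s }  = { q, r }ᶜ
  [6 total]
Pass 2: +1 →
  { p, r, s }  = { r } ∪ { p, s }
  [7 total]
Pass 3 adds 1:
  { q }  = { p, r, s }ᶜ
  [8 total]
Pass 4: closed — nothing new.

|σ(𝒞)| = 8.  σ(𝒞) = { {  }, { q }, { r }, { p, s }, { q, r }, { p, q, s }, { p, r, s }, Ω }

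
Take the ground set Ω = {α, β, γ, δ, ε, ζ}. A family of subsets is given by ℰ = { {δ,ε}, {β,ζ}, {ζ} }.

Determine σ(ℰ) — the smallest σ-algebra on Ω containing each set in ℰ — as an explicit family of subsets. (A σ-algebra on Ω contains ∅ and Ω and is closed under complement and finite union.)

Answer: σ(ℰ) = { ∅, {β}, {ζ}, {α,γ}, {β,ζ}, {δ,ε}, {α,β,γ}, {α,γ,ζ}, {β,δ,ε}, {δ,ε,ζ}, {α,β,γ,ζ}, {α,γ,δ,ε}, {β,δ,ε,ζ}, {α,β,γ,δ,ε}, {α,γ,δ,ε,ζ}, Ω }

Working:
Initial family (5 sets): { ∅, {ζ}, {β,ζ}, {δ,ε}, Ω }.
Pass 1: 5 new —
  {δ,ε,ζ}  = {δ,ε} ∪ {ζ}
  {α,β,γ,ζ}  = Ω∖{δ,ε}
  {α,γ,δ,ε}  = Ω∖{β,ζ}
  {β,δ,ε,ζ}  = {δ,ε} ∪ {β,ζ}
  {α,β,γ,δ,ε}  = Ω∖{ζ}
  |family| = 10
Pass 2 (3 new):
  {α,γ}  = Ω∖{β,δ,ε,ζ}
  {α,β,γ}  = Ω∖{δ,ε,ζ}
  {α,γ,δ,ε,ζ}  = {ζ} ∪ {α,γ,δ,ε}
  |family| = 13
Pass 3: +2 →
  {β}  = Ω∖{α,γ,δ,ε,ζ}
  {α,γ,ζ}  = {α,γ} ∪ {ζ}
  |family| = 15
Pass 4. New:
  {β,δ,ε}  = Ω∖{α,γ,ζ}
  |family| = 16
Pass 5: stable.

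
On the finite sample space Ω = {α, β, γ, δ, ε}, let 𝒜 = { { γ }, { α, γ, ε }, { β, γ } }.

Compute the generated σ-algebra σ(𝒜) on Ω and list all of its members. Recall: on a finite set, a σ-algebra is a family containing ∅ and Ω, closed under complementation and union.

|σ(𝒜)| = 16.  σ(𝒜) = { {}, { β }, { γ }, { δ }, { α, ε }, { β, γ }, { β, δ }, { γ, δ }, { α, β, ε }, { α, γ, ε }, { α, δ, ε }, { β, γ, δ }, { α, β, γ, ε }, { α, β, δ, ε }, { α, γ, δ, ε }, Ω }

Working:
Seed the family with 𝒜 together with ∅ and Ω: { {}, { γ }, { β, γ }, { α, γ, ε }, Ω }.
Round 1 (4 new):
  { β, δ }  = complement { α, γ, ε }
  { α, δ, ε }  = complement { β, γ }
  { α, β, γ, ε }  = { β, γ } ∪ { α, γ, ε }
  { α, β, δ, ε }  = complement { γ }
  — 9 sets.
Round 2: 3 new —
  { δ }  = complement { α, β, γ, ε }
  { β, γ, δ }  = { γ } ∪ { β, δ }
  { α, γ, δ, ε }  = { α, δ, ε } ∪ { α, γ, ε }
  — 12 sets.
Round 3. New:
  { β }  = complement { α, γ, δ, ε }
  { α, ε }  = complement { β, γ, δ }
  { γ, δ }  = { γ } ∪ { δ }
  — 15 sets.
Round 4. New:
  { α, β, ε }  = complement { γ, δ }
  — 16 sets.
After Round 5 the family is unchanged; done.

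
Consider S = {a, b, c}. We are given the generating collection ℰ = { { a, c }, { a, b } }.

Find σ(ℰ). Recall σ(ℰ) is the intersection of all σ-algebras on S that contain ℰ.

Seed the family with ℰ together with ∅ and S: { {}, { a, b }, { a, c }, S }.
Step 1: +2 →
  { b }  = ᶜ of { a, c }
  { c }  = ᶜ of { a, b }
Step 2 (1 new):
  { b, c }  = { c } ∪ { b }
Step 3 adds 1:
  { a }  = ᶜ of { b, c }
Step 4: stable.

σ(ℰ) = { {}, { a }, { b }, { c }, { a, b }, { a, c }, { b, c }, S }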